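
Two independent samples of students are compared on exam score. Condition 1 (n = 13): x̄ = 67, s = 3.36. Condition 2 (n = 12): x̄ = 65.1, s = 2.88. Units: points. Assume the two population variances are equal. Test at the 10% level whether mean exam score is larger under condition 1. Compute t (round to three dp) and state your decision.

t = 1.512; reject H0

Let group 1 = condition 1, group 2 = condition 2. H0: μ_1 = μ_2; H1: μ_1 > μ_2 (two-sample pooled-variance t-test, right-tailed).
s_p² = [(13−1)·3.36² + (12−1)·2.88²]/(13+12−2) = 9.85711
t = (67 − 65.1)/√[9.85711·(1/13 + 1/12)] = 1.512
df = n₁ + n₂ − 2 = 23
p-value = P(T ≥ 1.512) ≈ 0.072
Since p ≈ 0.072 < α = 0.1, reject H0; the data support H1.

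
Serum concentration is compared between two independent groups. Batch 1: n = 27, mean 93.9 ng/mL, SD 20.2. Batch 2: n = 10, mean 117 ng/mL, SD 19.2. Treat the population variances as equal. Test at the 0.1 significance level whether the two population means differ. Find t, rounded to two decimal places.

Let group 1 = batch 1, group 2 = batch 2. H0: μ_1 = μ_2; H1: μ_1 ≠ μ_2 (two-sample pooled-variance t-test, two-sided).
s_p² = [(27−1)·20.2² + (10−1)·19.2²]/(27+10−2) = 397.909
t = (93.9 − 117)/√[397.909·(1/27 + 1/10)] = -3.13
df = n₁ + n₂ − 2 = 35
Two-sided p-value ≈ 0.0035
Since p ≈ 0.0035 < α = 0.1, reject H0; the evidence is statistically significant.

-3.13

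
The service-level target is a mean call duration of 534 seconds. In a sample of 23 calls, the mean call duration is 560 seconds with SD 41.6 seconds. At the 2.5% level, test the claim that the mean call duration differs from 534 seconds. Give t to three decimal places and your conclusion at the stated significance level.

t = 2.997; reject H0

H0: μ = 534; H1: μ ≠ 534 (one-sample t-test, two-sided).
t = (x̄ − μ₀)/(s/√n) = (560 − 534)/(41.6/√23) = 2.997
df = n − 1 = 22
Two-sided p-value ≈ 0.0066
Since p ≈ 0.0066 < α = 0.025, reject H0; the data support H1.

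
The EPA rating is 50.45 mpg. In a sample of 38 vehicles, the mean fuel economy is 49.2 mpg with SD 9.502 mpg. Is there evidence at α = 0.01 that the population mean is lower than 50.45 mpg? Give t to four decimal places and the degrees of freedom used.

H0: μ = 50.45; H1: μ < 50.45 (one-sample t-test, left-tailed).
t = (x̄ − μ₀)/(s/√n) = (49.2 − 50.45)/(9.502/√38) = -0.8109
df = n − 1 = 37
p-value = P(T ≤ -0.8109) ≈ 0.2113
Since p ≈ 0.2113 > α = 0.01, fail to reject H0; the evidence is not statistically significant.

t = -0.8109, df = 37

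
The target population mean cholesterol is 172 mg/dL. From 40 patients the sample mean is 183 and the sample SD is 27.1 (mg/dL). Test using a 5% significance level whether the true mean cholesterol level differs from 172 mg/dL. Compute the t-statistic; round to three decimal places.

H0: μ = 172; H1: μ ≠ 172 (one-sample t-test, two-sided).
t = (x̄ − μ₀)/(s/√n) = (183 − 172)/(27.1/√40) = 2.567
df = n − 1 = 39
Two-sided p-value ≈ 0.014
Since p ≈ 0.014 < α = 0.05, reject H0; the data support H1.

2.567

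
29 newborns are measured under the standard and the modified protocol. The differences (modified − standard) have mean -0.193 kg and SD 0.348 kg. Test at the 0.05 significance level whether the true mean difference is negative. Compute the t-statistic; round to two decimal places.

-2.99

H0: μ_d = 0; H1: μ_d < 0 (paired t-test on the differences, left-tailed).
t = d̄/(s_d/√n) = -0.193/(0.348/√29) = -2.99
df = n − 1 = 28
p-value = P(T ≤ -2.99) ≈ 0.003
Since p ≈ 0.003 < α = 0.05, reject H0; the evidence is statistically significant.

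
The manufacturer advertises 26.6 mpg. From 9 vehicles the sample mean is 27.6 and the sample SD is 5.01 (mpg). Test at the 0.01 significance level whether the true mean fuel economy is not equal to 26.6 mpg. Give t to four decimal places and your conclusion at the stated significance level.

H0: μ = 26.6; H1: μ ≠ 26.6 (one-sample t-test, two-sided).
t = (x̄ − μ₀)/(s/√n) = (27.6 − 26.6)/(5.01/√9) = 0.5988
df = n − 1 = 8
Two-sided p-value ≈ 0.566
Since p ≈ 0.566 > α = 0.01, fail to reject H0; the evidence is not statistically significant.

t = 0.5988; fail to reject H0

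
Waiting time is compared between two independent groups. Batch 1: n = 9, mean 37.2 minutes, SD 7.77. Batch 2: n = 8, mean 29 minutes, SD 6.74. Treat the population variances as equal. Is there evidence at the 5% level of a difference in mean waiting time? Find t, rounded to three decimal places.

Let group 1 = batch 1, group 2 = batch 2. H0: μ_1 = μ_2; H1: μ_1 ≠ μ_2 (two-sample pooled-variance t-test, two-sided).
s_p² = [(9−1)·7.77² + (8−1)·6.74²]/(9+8−2) = 53.3984
t = (37.2 − 29)/√[53.3984·(1/9 + 1/8)] = 2.309
df = n₁ + n₂ − 2 = 15
Two-sided p-value ≈ 0.0356
Since p ≈ 0.0356 < α = 0.05, reject H0; the evidence is statistically significant.

2.309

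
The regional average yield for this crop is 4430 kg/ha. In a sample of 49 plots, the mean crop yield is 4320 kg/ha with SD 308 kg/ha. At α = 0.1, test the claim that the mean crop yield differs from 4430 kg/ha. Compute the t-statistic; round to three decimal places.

H0: μ = 4430; H1: μ ≠ 4430 (one-sample t-test, two-sided).
t = (x̄ − μ₀)/(s/√n) = (4320 − 4430)/(308/√49) = -2.500
df = n − 1 = 48
Two-sided p-value ≈ 0.0159
Since p ≈ 0.0159 < α = 0.1, reject H0; the data support H1.

-2.500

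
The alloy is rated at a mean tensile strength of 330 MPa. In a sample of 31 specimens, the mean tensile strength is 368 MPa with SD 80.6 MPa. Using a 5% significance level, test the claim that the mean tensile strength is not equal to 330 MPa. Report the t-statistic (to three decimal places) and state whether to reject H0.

t = 2.625; reject H0

H0: μ = 330; H1: μ ≠ 330 (one-sample t-test, two-sided).
t = (x̄ − μ₀)/(s/√n) = (368 − 330)/(80.6/√31) = 2.625
df = n − 1 = 30
Two-sided p-value ≈ 0.0135
Since p ≈ 0.0135 < α = 0.05, reject H0; the evidence is statistically significant.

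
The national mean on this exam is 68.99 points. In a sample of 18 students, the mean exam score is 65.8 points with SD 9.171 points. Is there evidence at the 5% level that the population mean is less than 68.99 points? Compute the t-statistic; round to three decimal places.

-1.476

H0: μ = 68.99; H1: μ < 68.99 (one-sample t-test, left-tailed).
t = (x̄ − μ₀)/(s/√n) = (65.8 − 68.99)/(9.171/√18) = -1.476
df = n − 1 = 17
p-value = P(T ≤ -1.476) ≈ 0.0791
Since p ≈ 0.0791 > α = 0.05, fail to reject H0; the data do not provide sufficient evidence against H0.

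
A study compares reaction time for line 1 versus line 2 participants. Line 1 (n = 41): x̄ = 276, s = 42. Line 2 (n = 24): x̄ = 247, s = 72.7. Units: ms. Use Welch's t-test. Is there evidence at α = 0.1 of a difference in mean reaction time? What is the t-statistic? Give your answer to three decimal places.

1.787

Let group 1 = line 1, group 2 = line 2. H0: μ_1 = μ_2; H1: μ_1 ≠ μ_2 (Welch's two-sample t-test, two-sided).
t = (x̄_1 − x̄_2)/√(s_1²/n_1 + s_2²/n_2) = (276 − 247)/√(42²/41 + 72.7²/24) = 1.787
Welch–Satterthwaite df ≈ 32.16
Two-sided p-value ≈ 0.083
Since p ≈ 0.083 < α = 0.1, reject H0; the data support H1.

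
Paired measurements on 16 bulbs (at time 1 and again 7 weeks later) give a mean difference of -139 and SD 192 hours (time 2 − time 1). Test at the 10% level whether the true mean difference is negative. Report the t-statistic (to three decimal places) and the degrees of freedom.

t = -2.896, df = 15

H0: μ_d = 0; H1: μ_d < 0 (paired t-test on the differences, left-tailed).
t = d̄/(s_d/√n) = -139/(192/√16) = -2.896
df = n − 1 = 15
p-value = P(T ≤ -2.896) ≈ 0.0055
Since p ≈ 0.0055 < α = 0.1, reject H0; the data support H1.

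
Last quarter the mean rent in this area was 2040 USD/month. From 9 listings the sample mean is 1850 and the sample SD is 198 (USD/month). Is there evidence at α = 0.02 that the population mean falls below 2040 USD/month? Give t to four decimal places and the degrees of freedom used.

H0: μ = 2040; H1: μ < 2040 (one-sample t-test, left-tailed).
t = (x̄ − μ₀)/(s/√n) = (1850 − 2040)/(198/√9) = -2.8788
df = n − 1 = 8
p-value = P(T ≤ -2.8788) ≈ 0.0103
Since p ≈ 0.0103 < α = 0.02, reject H0; the data support H1.

t = -2.8788, df = 8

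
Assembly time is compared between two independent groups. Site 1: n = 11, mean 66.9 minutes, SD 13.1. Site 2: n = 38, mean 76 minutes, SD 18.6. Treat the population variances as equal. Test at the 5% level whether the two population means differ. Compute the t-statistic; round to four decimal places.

-1.5123

Let group 1 = site 1, group 2 = site 2. H0: μ_1 = μ_2; H1: μ_1 ≠ μ_2 (two-sample pooled-variance t-test, two-sided).
s_p² = [(11−1)·13.1² + (38−1)·18.6²]/(11+38−2) = 308.864
t = (66.9 − 76)/√[308.864·(1/11 + 1/38)] = -1.5123
df = n₁ + n₂ − 2 = 47
Two-sided p-value ≈ 0.137
Since p ≈ 0.137 > α = 0.05, fail to reject H0; the evidence is not statistically significant.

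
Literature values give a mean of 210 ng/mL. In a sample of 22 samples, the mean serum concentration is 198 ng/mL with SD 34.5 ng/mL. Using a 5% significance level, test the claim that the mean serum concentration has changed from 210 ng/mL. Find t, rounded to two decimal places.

-1.63

H0: μ = 210; H1: μ ≠ 210 (one-sample t-test, two-sided).
t = (x̄ − μ₀)/(s/√n) = (198 − 210)/(34.5/√22) = -1.63
df = n − 1 = 21
Two-sided p-value ≈ 0.1177
Since p ≈ 0.1177 > α = 0.05, fail to reject H0; the data do not provide sufficient evidence against H0.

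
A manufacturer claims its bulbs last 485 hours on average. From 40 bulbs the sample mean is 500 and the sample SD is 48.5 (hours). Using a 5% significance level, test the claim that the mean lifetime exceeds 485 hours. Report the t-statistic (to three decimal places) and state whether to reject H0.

t = 1.956; reject H0

H0: μ = 485; H1: μ > 485 (one-sample t-test, right-tailed).
t = (x̄ − μ₀)/(s/√n) = (500 − 485)/(48.5/√40) = 1.956
df = n − 1 = 39
p-value = P(T ≥ 1.956) ≈ 0.029
Since p ≈ 0.029 < α = 0.05, reject H0; the evidence is statistically significant.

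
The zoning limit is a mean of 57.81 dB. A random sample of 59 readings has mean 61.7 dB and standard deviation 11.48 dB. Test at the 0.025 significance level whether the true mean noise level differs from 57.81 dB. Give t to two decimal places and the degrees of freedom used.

t = 2.60, df = 58

H0: μ = 57.81; H1: μ ≠ 57.81 (one-sample t-test, two-sided).
t = (x̄ − μ₀)/(s/√n) = (61.7 − 57.81)/(11.48/√59) = 2.60
df = n − 1 = 58
Two-sided p-value ≈ 0.0117
Since p ≈ 0.0117 < α = 0.025, reject H0; the evidence is statistically significant.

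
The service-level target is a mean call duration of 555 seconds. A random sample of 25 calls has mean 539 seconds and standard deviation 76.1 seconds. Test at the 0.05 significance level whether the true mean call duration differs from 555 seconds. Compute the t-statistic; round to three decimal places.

H0: μ = 555; H1: μ ≠ 555 (one-sample t-test, two-sided).
t = (x̄ − μ₀)/(s/√n) = (539 − 555)/(76.1/√25) = -1.051
df = n − 1 = 24
Two-sided p-value ≈ 0.3036
Since p ≈ 0.3036 > α = 0.05, fail to reject H0; the data do not provide sufficient evidence against H0.

-1.051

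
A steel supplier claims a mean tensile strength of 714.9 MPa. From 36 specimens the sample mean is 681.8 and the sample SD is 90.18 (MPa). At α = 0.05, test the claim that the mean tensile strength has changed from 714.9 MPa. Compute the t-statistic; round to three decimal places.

-2.202

H0: μ = 714.9; H1: μ ≠ 714.9 (one-sample t-test, two-sided).
t = (x̄ − μ₀)/(s/√n) = (681.8 − 714.9)/(90.18/√36) = -2.202
df = n − 1 = 35
Two-sided p-value ≈ 0.0343
Since p ≈ 0.0343 < α = 0.05, reject H0; the evidence is statistically significant.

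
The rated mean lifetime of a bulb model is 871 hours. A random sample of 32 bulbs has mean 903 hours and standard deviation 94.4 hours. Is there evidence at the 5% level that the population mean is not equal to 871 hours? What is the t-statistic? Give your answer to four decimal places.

1.9176

H0: μ = 871; H1: μ ≠ 871 (one-sample t-test, two-sided).
t = (x̄ − μ₀)/(s/√n) = (903 − 871)/(94.4/√32) = 1.9176
df = n − 1 = 31
Two-sided p-value ≈ 0.0644
Since p ≈ 0.0644 > α = 0.05, fail to reject H0; the data do not provide sufficient evidence against H0.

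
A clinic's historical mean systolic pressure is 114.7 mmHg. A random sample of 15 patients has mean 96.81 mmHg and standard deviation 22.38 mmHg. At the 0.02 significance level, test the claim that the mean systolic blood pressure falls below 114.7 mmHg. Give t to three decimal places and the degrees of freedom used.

t = -3.096, df = 14

H0: μ = 114.7; H1: μ < 114.7 (one-sample t-test, left-tailed).
t = (x̄ − μ₀)/(s/√n) = (96.81 − 114.7)/(22.38/√15) = -3.096
df = n − 1 = 14
p-value = P(T ≤ -3.096) ≈ 0.004
Since p ≈ 0.004 < α = 0.02, reject H0; the data support H1.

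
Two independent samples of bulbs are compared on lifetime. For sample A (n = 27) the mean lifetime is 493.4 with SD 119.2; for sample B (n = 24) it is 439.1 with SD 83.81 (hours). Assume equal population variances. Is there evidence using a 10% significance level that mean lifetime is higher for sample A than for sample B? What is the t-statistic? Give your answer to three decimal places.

Let group 1 = sample A, group 2 = sample B. H0: μ_1 = μ_2; H1: μ_1 > μ_2 (two-sample pooled-variance t-test, right-tailed).
s_p² = [(27−1)·119.2² + (24−1)·83.81²]/(27+24−2) = 10836.3
t = (493.4 − 439.1)/√[10836.3·(1/27 + 1/24)] = 1.859
df = n₁ + n₂ − 2 = 49
p-value = P(T ≥ 1.859) ≈ 0.034
Since p ≈ 0.034 < α = 0.1, reject H0; the evidence is statistically significant.

1.859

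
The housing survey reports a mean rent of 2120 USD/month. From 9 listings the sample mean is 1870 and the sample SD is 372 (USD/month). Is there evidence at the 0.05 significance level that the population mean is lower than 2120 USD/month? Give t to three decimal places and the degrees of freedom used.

H0: μ = 2120; H1: μ < 2120 (one-sample t-test, left-tailed).
t = (x̄ − μ₀)/(s/√n) = (1870 − 2120)/(372/√9) = -2.016
df = n − 1 = 8
p-value = P(T ≤ -2.016) ≈ 0.0393
Since p ≈ 0.0393 < α = 0.05, reject H0; the data support H1.

t = -2.016, df = 8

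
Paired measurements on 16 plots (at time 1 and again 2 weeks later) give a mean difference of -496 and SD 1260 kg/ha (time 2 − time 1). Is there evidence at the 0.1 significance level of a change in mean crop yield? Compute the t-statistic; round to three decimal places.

H0: μ_d = 0; H1: μ_d ≠ 0 (paired t-test on the differences, two-sided).
t = d̄/(s_d/√n) = -496/(1260/√16) = -1.575
df = n − 1 = 15
Two-sided p-value ≈ 0.1362
Since p ≈ 0.1362 > α = 0.1, fail to reject H0; the data do not provide sufficient evidence against H0.

-1.575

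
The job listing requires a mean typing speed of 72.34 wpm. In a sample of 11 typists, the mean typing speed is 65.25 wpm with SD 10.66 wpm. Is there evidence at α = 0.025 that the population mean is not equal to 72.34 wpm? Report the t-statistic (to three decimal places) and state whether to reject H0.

t = -2.206; fail to reject H0

H0: μ = 72.34; H1: μ ≠ 72.34 (one-sample t-test, two-sided).
t = (x̄ − μ₀)/(s/√n) = (65.25 − 72.34)/(10.66/√11) = -2.206
df = n − 1 = 10
Two-sided p-value ≈ 0.052
Since p ≈ 0.052 > α = 0.025, fail to reject H0; the evidence is not statistically significant.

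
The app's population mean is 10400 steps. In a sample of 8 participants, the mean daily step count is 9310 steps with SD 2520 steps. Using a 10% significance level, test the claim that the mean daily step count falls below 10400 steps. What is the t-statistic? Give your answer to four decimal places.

-1.2234

H0: μ = 10400; H1: μ < 10400 (one-sample t-test, left-tailed).
t = (x̄ − μ₀)/(s/√n) = (9310 − 10400)/(2520/√8) = -1.2234
df = n − 1 = 7
p-value = P(T ≤ -1.2234) ≈ 0.130
Since p ≈ 0.130 > α = 0.1, fail to reject H0; the evidence is not statistically significant.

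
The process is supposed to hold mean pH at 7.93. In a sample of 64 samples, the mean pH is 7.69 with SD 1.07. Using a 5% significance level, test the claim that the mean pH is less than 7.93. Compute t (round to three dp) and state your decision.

H0: μ = 7.93; H1: μ < 7.93 (one-sample t-test, left-tailed).
t = (x̄ − μ₀)/(s/√n) = (7.69 − 7.93)/(1.07/√64) = -1.794
df = n − 1 = 63
p-value = P(T ≤ -1.794) ≈ 0.039
Since p ≈ 0.039 < α = 0.05, reject H0; the data support H1.

t = -1.794; reject H0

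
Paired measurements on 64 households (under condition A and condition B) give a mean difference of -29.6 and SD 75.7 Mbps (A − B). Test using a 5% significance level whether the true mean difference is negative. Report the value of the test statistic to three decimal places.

-3.128

H0: μ_d = 0; H1: μ_d < 0 (paired t-test on the differences, left-tailed).
t = d̄/(s_d/√n) = -29.6/(75.7/√64) = -3.128
df = n − 1 = 63
p-value = P(T ≤ -3.128) ≈ 0.0013
Since p ≈ 0.0013 < α = 0.05, reject H0; the evidence is statistically significant.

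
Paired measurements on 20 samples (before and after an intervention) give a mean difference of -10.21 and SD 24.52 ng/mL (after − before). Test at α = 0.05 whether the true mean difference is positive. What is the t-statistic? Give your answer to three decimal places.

H0: μ_d = 0; H1: μ_d > 0 (paired t-test on the differences, right-tailed).
t = d̄/(s_d/√n) = -10.21/(24.52/√20) = -1.862
df = n − 1 = 19
p-value = P(T ≥ -1.862) ≈ 0.9609
Since p ≈ 0.9609 > α = 0.05, fail to reject H0; the data do not provide sufficient evidence against H0.

-1.862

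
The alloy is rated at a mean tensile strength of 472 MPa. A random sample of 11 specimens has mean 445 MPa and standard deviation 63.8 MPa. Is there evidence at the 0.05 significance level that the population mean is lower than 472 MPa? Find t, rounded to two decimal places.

H0: μ = 472; H1: μ < 472 (one-sample t-test, left-tailed).
t = (x̄ − μ₀)/(s/√n) = (445 − 472)/(63.8/√11) = -1.40
df = n − 1 = 10
p-value = P(T ≤ -1.40) ≈ 0.095
Since p ≈ 0.095 > α = 0.05, fail to reject H0; the evidence is not statistically significant.

-1.40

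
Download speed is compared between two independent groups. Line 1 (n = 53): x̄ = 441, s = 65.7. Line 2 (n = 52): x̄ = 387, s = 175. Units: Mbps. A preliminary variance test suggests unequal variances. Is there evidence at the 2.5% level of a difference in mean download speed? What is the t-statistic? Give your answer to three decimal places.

2.086

Let group 1 = line 1, group 2 = line 2. H0: μ_1 = μ_2; H1: μ_1 ≠ μ_2 (Welch's two-sample t-test, two-sided).
t = (x̄_1 − x̄_2)/√(s_1²/n_1 + s_2²/n_2) = (441 − 387)/√(65.7²/53 + 175²/52) = 2.086
Welch–Satterthwaite df ≈ 64.86
Two-sided p-value ≈ 0.0410
Since p ≈ 0.0410 > α = 0.025, fail to reject H0; the data do not provide sufficient evidence against H0.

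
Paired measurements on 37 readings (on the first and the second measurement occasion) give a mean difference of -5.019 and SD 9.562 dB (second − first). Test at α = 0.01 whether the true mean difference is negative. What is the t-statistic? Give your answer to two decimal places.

H0: μ_d = 0; H1: μ_d < 0 (paired t-test on the differences, left-tailed).
t = d̄/(s_d/√n) = -5.019/(9.562/√37) = -3.19
df = n − 1 = 36
p-value = P(T ≤ -3.19) ≈ 0.001
Since p ≈ 0.001 < α = 0.01, reject H0; the evidence is statistically significant.

-3.19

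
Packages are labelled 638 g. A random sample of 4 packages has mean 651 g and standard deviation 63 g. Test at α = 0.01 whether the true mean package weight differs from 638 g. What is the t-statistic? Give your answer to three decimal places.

0.413

H0: μ = 638; H1: μ ≠ 638 (one-sample t-test, two-sided).
t = (x̄ − μ₀)/(s/√n) = (651 − 638)/(63/√4) = 0.413
df = n − 1 = 3
Two-sided p-value ≈ 0.708
Since p ≈ 0.708 > α = 0.01, fail to reject H0; the data do not provide sufficient evidence against H0.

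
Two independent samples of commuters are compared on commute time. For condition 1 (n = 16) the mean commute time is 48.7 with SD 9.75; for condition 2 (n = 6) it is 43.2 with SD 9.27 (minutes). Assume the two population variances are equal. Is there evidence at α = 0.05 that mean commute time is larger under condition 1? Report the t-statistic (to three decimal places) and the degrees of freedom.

Let group 1 = condition 1, group 2 = condition 2. H0: μ_1 = μ_2; H1: μ_1 > μ_2 (two-sample pooled-variance t-test, right-tailed).
s_p² = [(16−1)·9.75² + (6−1)·9.27²]/(16+6−2) = 92.7801
t = (48.7 − 43.2)/√[92.7801·(1/16 + 1/6)] = 1.193
df = n₁ + n₂ − 2 = 20
p-value = P(T ≥ 1.193) ≈ 0.1235
Since p ≈ 0.1235 > α = 0.05, fail to reject H0; the evidence is not statistically significant.

t = 1.193, df = 20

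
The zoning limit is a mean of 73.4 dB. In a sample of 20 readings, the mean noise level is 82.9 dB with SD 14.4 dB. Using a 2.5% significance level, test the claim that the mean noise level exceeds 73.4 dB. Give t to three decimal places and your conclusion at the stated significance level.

t = 2.950; reject H0

H0: μ = 73.4; H1: μ > 73.4 (one-sample t-test, right-tailed).
t = (x̄ − μ₀)/(s/√n) = (82.9 − 73.4)/(14.4/√20) = 2.950
df = n − 1 = 19
p-value = P(T ≥ 2.950) ≈ 0.004
Since p ≈ 0.004 < α = 0.025, reject H0; the evidence is statistically significant.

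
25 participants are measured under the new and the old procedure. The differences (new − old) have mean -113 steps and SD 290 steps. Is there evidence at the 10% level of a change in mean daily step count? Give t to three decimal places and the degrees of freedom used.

H0: μ_d = 0; H1: μ_d ≠ 0 (paired t-test on the differences, two-sided).
t = d̄/(s_d/√n) = -113/(290/√25) = -1.948
df = n − 1 = 24
Two-sided p-value ≈ 0.0632
Since p ≈ 0.0632 < α = 0.1, reject H0; the data support H1.

t = -1.948, df = 24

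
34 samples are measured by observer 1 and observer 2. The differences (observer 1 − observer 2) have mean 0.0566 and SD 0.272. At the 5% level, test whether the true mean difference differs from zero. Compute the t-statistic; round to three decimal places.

1.213

H0: μ_d = 0; H1: μ_d ≠ 0 (paired t-test on the differences, two-sided).
t = d̄/(s_d/√n) = 0.0566/(0.272/√34) = 1.213
df = n − 1 = 33
Two-sided p-value ≈ 0.234
Since p ≈ 0.234 > α = 0.05, fail to reject H0; the data do not provide sufficient evidence against H0.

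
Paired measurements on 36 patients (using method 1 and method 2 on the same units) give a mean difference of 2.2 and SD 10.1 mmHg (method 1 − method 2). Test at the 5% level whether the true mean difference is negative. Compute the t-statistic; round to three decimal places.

1.307

H0: μ_d = 0; H1: μ_d < 0 (paired t-test on the differences, left-tailed).
t = d̄/(s_d/√n) = 2.2/(10.1/√36) = 1.307
df = n − 1 = 35
p-value = P(T ≤ 1.307) ≈ 0.9001
Since p ≈ 0.9001 > α = 0.05, fail to reject H0; the evidence is not statistically significant.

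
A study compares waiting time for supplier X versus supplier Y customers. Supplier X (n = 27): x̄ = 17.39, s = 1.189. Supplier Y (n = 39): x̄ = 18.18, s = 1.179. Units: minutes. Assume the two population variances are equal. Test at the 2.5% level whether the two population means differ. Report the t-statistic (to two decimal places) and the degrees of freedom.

Let group 1 = supplier X, group 2 = supplier Y. H0: μ_1 = μ_2; H1: μ_1 ≠ μ_2 (two-sample pooled-variance t-test, two-sided).
s_p² = [(27−1)·1.189² + (39−1)·1.179²]/(27+39−2) = 1.39966
t = (17.39 − 18.18)/√[1.39966·(1/27 + 1/39)] = -2.67
df = n₁ + n₂ − 2 = 64
Two-sided p-value ≈ 0.0097
Since p ≈ 0.0097 < α = 0.025, reject H0; the evidence is statistically significant.

t = -2.67, df = 64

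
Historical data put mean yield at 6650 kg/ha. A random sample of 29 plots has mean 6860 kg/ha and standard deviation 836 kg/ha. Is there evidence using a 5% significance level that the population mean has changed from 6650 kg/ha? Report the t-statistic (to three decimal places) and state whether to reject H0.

H0: μ = 6650; H1: μ ≠ 6650 (one-sample t-test, two-sided).
t = (x̄ − μ₀)/(s/√n) = (6860 − 6650)/(836/√29) = 1.353
df = n − 1 = 28
Two-sided p-value ≈ 0.187
Since p ≈ 0.187 > α = 0.05, fail to reject H0; the data do not provide sufficient evidence against H0.

t = 1.353; fail to reject H0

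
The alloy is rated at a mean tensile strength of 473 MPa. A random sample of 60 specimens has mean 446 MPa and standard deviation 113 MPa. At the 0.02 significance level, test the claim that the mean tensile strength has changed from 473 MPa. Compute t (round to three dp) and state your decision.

t = -1.851; fail to reject H0

H0: μ = 473; H1: μ ≠ 473 (one-sample t-test, two-sided).
t = (x̄ − μ₀)/(s/√n) = (446 − 473)/(113/√60) = -1.851
df = n − 1 = 59
Two-sided p-value ≈ 0.069
Since p ≈ 0.069 > α = 0.02, fail to reject H0; the evidence is not statistically significant.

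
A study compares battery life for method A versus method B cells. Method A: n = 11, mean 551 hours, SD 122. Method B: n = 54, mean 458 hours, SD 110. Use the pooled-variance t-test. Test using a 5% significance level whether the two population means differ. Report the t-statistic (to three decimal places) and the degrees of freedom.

Let group 1 = method A, group 2 = method B. H0: μ_1 = μ_2; H1: μ_1 ≠ μ_2 (two-sample pooled-variance t-test, two-sided).
s_p² = [(11−1)·122² + (54−1)·110²]/(11+54−2) = 12541.9
t = (551 − 458)/√[12541.9·(1/11 + 1/54)] = 2.510
df = n₁ + n₂ − 2 = 63
Two-sided p-value ≈ 0.015
Since p ≈ 0.015 < α = 0.05, reject H0; the data support H1.

t = 2.510, df = 63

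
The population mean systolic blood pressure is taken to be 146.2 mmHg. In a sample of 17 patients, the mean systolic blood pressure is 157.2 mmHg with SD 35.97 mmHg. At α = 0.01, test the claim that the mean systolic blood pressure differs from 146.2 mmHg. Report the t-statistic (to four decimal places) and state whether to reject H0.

H0: μ = 146.2; H1: μ ≠ 146.2 (one-sample t-test, two-sided).
t = (x̄ − μ₀)/(s/√n) = (157.2 − 146.2)/(35.97/√17) = 1.2609
df = n − 1 = 16
Two-sided p-value ≈ 0.2254
Since p ≈ 0.2254 > α = 0.01, fail to reject H0; the data do not provide sufficient evidence against H0.

t = 1.2609; fail to reject H0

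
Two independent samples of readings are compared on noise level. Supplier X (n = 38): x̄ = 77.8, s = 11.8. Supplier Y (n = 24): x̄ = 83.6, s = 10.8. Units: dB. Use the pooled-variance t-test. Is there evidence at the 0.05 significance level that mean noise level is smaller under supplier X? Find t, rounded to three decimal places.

-1.947

Let group 1 = supplier X, group 2 = supplier Y. H0: μ_1 = μ_2; H1: μ_1 < μ_2 (two-sample pooled-variance t-test, left-tailed).
s_p² = [(38−1)·11.8² + (24−1)·10.8²]/(38+24−2) = 130.577
t = (77.8 − 83.6)/√[130.577·(1/38 + 1/24)] = -1.947
df = n₁ + n₂ − 2 = 60
p-value = P(T ≤ -1.947) ≈ 0.0281
Since p ≈ 0.0281 < α = 0.05, reject H0; the evidence is statistically significant.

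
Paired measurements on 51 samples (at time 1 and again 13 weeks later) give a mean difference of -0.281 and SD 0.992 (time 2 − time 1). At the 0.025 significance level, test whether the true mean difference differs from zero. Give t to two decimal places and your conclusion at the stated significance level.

H0: μ_d = 0; H1: μ_d ≠ 0 (paired t-test on the differences, two-sided).
t = d̄/(s_d/√n) = -0.281/(0.992/√51) = -2.02
df = n − 1 = 50
Two-sided p-value ≈ 0.048
Since p ≈ 0.048 > α = 0.025, fail to reject H0; the evidence is not statistically significant.

t = -2.02; fail to reject H0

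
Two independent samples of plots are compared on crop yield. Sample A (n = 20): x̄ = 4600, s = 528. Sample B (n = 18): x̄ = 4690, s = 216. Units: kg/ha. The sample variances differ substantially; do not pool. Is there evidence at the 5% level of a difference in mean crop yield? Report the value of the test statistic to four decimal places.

Let group 1 = sample A, group 2 = sample B. H0: μ_1 = μ_2; H1: μ_1 ≠ μ_2 (Welch's two-sample t-test, two-sided).
t = (x̄_1 − x̄_2)/√(s_1²/n_1 + s_2²/n_2) = (4600 − 4690)/√(528²/20 + 216²/18) = -0.7000
Welch–Satterthwaite df ≈ 25.73
Two-sided p-value ≈ 0.4902
Since p ≈ 0.4902 > α = 0.05, fail to reject H0; the evidence is not statistically significant.

-0.7000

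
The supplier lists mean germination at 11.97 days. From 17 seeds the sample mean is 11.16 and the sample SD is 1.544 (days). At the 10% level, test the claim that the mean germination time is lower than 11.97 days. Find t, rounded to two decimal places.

H0: μ = 11.97; H1: μ < 11.97 (one-sample t-test, left-tailed).
t = (x̄ − μ₀)/(s/√n) = (11.16 − 11.97)/(1.544/√17) = -2.16
df = n − 1 = 16
p-value = P(T ≤ -2.16) ≈ 0.023
Since p ≈ 0.023 < α = 0.1, reject H0; the evidence is statistically significant.

-2.16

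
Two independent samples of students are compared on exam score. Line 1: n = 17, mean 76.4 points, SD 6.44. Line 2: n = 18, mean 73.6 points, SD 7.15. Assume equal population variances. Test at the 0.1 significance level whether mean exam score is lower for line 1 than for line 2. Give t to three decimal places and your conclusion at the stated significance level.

t = 1.215; fail to reject H0

Let group 1 = line 1, group 2 = line 2. H0: μ_1 = μ_2; H1: μ_1 < μ_2 (two-sample pooled-variance t-test, left-tailed).
s_p² = [(17−1)·6.44² + (18−1)·7.15²]/(17+18−2) = 46.4442
t = (76.4 − 73.6)/√[46.4442·(1/17 + 1/18)] = 1.215
df = n₁ + n₂ − 2 = 33
p-value = P(T ≤ 1.215) ≈ 0.8835
Since p ≈ 0.8835 > α = 0.1, fail to reject H0; the data do not provide sufficient evidence against H0.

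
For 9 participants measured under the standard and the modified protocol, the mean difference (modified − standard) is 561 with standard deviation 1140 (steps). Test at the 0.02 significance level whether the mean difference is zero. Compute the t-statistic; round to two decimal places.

H0: μ_d = 0; H1: μ_d ≠ 0 (paired t-test on the differences, two-sided).
t = d̄/(s_d/√n) = 561/(1140/√9) = 1.48
df = n − 1 = 8
Two-sided p-value ≈ 0.1781
Since p ≈ 0.1781 > α = 0.02, fail to reject H0; the data do not provide sufficient evidence against H0.

1.48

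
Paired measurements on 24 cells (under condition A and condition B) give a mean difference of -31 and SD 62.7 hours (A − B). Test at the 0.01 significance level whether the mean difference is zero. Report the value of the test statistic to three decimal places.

-2.422

H0: μ_d = 0; H1: μ_d ≠ 0 (paired t-test on the differences, two-sided).
t = d̄/(s_d/√n) = -31/(62.7/√24) = -2.422
df = n − 1 = 23
Two-sided p-value ≈ 0.0237
Since p ≈ 0.0237 > α = 0.01, fail to reject H0; the evidence is not statistically significant.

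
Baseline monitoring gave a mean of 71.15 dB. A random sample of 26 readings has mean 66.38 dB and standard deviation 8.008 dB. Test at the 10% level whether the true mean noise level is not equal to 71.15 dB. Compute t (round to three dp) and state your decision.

H0: μ = 71.15; H1: μ ≠ 71.15 (one-sample t-test, two-sided).
t = (x̄ − μ₀)/(s/√n) = (66.38 − 71.15)/(8.008/√26) = -3.037
df = n − 1 = 25
Two-sided p-value ≈ 0.0055
Since p ≈ 0.0055 < α = 0.1, reject H0; the evidence is statistically significant.

t = -3.037; reject H0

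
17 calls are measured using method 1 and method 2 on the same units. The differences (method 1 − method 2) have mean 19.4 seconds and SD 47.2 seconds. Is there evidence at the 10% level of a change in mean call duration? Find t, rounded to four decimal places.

H0: μ_d = 0; H1: μ_d ≠ 0 (paired t-test on the differences, two-sided).
t = d̄/(s_d/√n) = 19.4/(47.2/√17) = 1.6947
df = n − 1 = 16
Two-sided p-value ≈ 0.110
Since p ≈ 0.110 > α = 0.1, fail to reject H0; the data do not provide sufficient evidence against H0.

1.6947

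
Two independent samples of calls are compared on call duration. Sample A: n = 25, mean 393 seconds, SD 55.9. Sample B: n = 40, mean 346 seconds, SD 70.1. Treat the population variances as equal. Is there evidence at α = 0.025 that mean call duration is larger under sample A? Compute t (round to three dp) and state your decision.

t = 2.834; reject H0

Let group 1 = sample A, group 2 = sample B. H0: μ_1 = μ_2; H1: μ_1 > μ_2 (two-sample pooled-variance t-test, right-tailed).
s_p² = [(25−1)·55.9² + (40−1)·70.1²]/(25+40−2) = 4232.41
t = (393 − 346)/√[4232.41·(1/25 + 1/40)] = 2.834
df = n₁ + n₂ − 2 = 63
p-value = P(T ≥ 2.834) ≈ 0.003
Since p ≈ 0.003 < α = 0.025, reject H0; the evidence is statistically significant.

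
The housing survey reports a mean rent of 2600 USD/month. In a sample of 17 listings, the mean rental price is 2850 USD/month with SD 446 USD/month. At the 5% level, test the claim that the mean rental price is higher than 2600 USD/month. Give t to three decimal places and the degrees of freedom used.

H0: μ = 2600; H1: μ > 2600 (one-sample t-test, right-tailed).
t = (x̄ − μ₀)/(s/√n) = (2850 − 2600)/(446/√17) = 2.311
df = n − 1 = 16
p-value = P(T ≥ 2.311) ≈ 0.017
Since p ≈ 0.017 < α = 0.05, reject H0; the evidence is statistically significant.

t = 2.311, df = 16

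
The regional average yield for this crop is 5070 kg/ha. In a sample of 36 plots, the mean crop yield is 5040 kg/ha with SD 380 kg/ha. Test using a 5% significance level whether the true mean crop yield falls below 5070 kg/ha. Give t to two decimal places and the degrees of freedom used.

t = -0.47, df = 35

H0: μ = 5070; H1: μ < 5070 (one-sample t-test, left-tailed).
t = (x̄ − μ₀)/(s/√n) = (5040 − 5070)/(380/√36) = -0.47
df = n − 1 = 35
p-value = P(T ≤ -0.47) ≈ 0.319
Since p ≈ 0.319 > α = 0.05, fail to reject H0; the evidence is not statistically significant.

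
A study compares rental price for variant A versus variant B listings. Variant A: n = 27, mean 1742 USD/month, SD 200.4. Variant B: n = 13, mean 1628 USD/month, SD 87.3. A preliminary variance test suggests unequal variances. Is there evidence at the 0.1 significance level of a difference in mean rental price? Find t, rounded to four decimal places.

Let group 1 = variant A, group 2 = variant B. H0: μ_1 = μ_2; H1: μ_1 ≠ μ_2 (Welch's two-sample t-test, two-sided).
t = (x̄_1 − x̄_2)/√(s_1²/n_1 + s_2²/n_2) = (1742 − 1628)/√(200.4²/27 + 87.3²/13) = 2.5034
Welch–Satterthwaite df ≈ 37.81
Two-sided p-value ≈ 0.017
Since p ≈ 0.017 < α = 0.1, reject H0; the evidence is statistically significant.

2.5034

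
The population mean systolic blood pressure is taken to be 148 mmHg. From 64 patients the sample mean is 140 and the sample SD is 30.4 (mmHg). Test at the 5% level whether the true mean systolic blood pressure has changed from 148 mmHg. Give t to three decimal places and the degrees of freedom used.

H0: μ = 148; H1: μ ≠ 148 (one-sample t-test, two-sided).
t = (x̄ − μ₀)/(s/√n) = (140 − 148)/(30.4/√64) = -2.105
df = n − 1 = 63
Two-sided p-value ≈ 0.039
Since p ≈ 0.039 < α = 0.05, reject H0; the data support H1.

t = -2.105, df = 63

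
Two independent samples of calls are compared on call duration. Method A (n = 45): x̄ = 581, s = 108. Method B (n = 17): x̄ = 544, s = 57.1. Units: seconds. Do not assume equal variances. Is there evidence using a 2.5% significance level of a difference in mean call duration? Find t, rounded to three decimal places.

1.742

Let group 1 = method A, group 2 = method B. H0: μ_1 = μ_2; H1: μ_1 ≠ μ_2 (Welch's two-sample t-test, two-sided).
t = (x̄_1 − x̄_2)/√(s_1²/n_1 + s_2²/n_2) = (581 − 544)/√(108²/45 + 57.1²/17) = 1.742
Welch–Satterthwaite df ≈ 53.16
Two-sided p-value ≈ 0.087
Since p ≈ 0.087 > α = 0.025, fail to reject H0; the evidence is not statistically significant.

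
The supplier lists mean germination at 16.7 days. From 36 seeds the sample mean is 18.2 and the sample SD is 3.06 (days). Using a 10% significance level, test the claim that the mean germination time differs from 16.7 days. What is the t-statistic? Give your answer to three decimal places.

2.941

H0: μ = 16.7; H1: μ ≠ 16.7 (one-sample t-test, two-sided).
t = (x̄ − μ₀)/(s/√n) = (18.2 − 16.7)/(3.06/√36) = 2.941
df = n − 1 = 35
Two-sided p-value ≈ 0.006
Since p ≈ 0.006 < α = 0.1, reject H0; the data support H1.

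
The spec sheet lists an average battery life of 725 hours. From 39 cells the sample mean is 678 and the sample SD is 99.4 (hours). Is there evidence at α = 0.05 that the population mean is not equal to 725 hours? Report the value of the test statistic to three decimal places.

-2.953

H0: μ = 725; H1: μ ≠ 725 (one-sample t-test, two-sided).
t = (x̄ − μ₀)/(s/√n) = (678 − 725)/(99.4/√39) = -2.953
df = n − 1 = 38
Two-sided p-value ≈ 0.0054
Since p ≈ 0.0054 < α = 0.05, reject H0; the evidence is statistically significant.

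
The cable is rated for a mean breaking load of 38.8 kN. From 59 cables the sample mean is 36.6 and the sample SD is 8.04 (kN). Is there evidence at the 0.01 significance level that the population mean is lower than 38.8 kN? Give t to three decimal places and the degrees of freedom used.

H0: μ = 38.8; H1: μ < 38.8 (one-sample t-test, left-tailed).
t = (x̄ − μ₀)/(s/√n) = (36.6 − 38.8)/(8.04/√59) = -2.102
df = n − 1 = 58
p-value = P(T ≤ -2.102) ≈ 0.0200
Since p ≈ 0.0200 > α = 0.01, fail to reject H0; the data do not provide sufficient evidence against H0.

t = -2.102, df = 58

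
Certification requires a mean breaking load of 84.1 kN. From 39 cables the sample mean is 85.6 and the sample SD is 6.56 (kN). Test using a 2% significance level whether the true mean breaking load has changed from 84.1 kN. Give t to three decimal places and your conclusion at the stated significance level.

H0: μ = 84.1; H1: μ ≠ 84.1 (one-sample t-test, two-sided).
t = (x̄ − μ₀)/(s/√n) = (85.6 − 84.1)/(6.56/√39) = 1.428
df = n − 1 = 38
Two-sided p-value ≈ 0.161
Since p ≈ 0.161 > α = 0.02, fail to reject H0; the data do not provide sufficient evidence against H0.

t = 1.428; fail to reject H0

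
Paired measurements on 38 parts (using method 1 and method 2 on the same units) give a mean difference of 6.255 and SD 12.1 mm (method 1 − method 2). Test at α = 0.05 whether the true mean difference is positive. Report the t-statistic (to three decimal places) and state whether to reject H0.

t = 3.187; reject H0

H0: μ_d = 0; H1: μ_d > 0 (paired t-test on the differences, right-tailed).
t = d̄/(s_d/√n) = 6.255/(12.1/√38) = 3.187
df = n − 1 = 37
p-value = P(T ≥ 3.187) ≈ 0.001
Since p ≈ 0.001 < α = 0.05, reject H0; the evidence is statistically significant.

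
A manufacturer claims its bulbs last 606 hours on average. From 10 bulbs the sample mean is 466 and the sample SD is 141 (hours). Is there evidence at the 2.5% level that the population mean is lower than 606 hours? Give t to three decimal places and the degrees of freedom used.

H0: μ = 606; H1: μ < 606 (one-sample t-test, left-tailed).
t = (x̄ − μ₀)/(s/√n) = (466 − 606)/(141/√10) = -3.140
df = n − 1 = 9
p-value = P(T ≤ -3.140) ≈ 0.006
Since p ≈ 0.006 < α = 0.025, reject H0; the evidence is statistically significant.

t = -3.140, df = 9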